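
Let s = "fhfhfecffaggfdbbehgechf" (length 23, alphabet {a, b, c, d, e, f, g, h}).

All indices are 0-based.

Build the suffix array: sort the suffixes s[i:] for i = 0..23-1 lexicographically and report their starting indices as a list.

[9, 14, 15, 6, 20, 13, 5, 19, 16, 22, 8, 12, 4, 7, 2, 0, 18, 11, 10, 21, 3, 1, 17]

sorted suffixes:
  #0 SA[0]=9  'aggfdbbehgechf'
  #1 SA[1]=14  'bbehgechf'
  #2 SA[2]=15  'behgechf'
  #3 SA[3]=6  'cffaggfdbbehgechf'
  #4 SA[4]=20  'chf'
  #5 SA[5]=13  'dbbehgechf'
  #6 SA[6]=5  'ecffaggfdbbehgechf'
  #7 SA[7]=19  'echf'
  #8 SA[8]=16  'ehgechf'
  #9 SA[9]=22  'f'
  #10 SA[10]=8  'faggfdbbehgechf'
  #11 SA[11]=12  'fdbbehgechf'
  #12 SA[12]=4  'fecffaggfdbbehgechf'
  #13 SA[13]=7  'ffaggfdbbehgechf'
  #14 SA[14]=2  'fhfecffaggfdbbehgechf'
  #15 SA[15]=0  'fhfhfecffaggfdbbehgechf'
  #16 SA[16]=18  'gechf'
  #17 SA[17]=11  'gfdbbehgechf'
  #18 SA[18]=10  'ggfdbbehgechf'
  #19 SA[19]=21  'hf'
  #20 SA[20]=3  'hfecffaggfdbbehgechf'
  #21 SA[21]=1  'hfhfecffaggfdbbehgechf'
  #22 SA[22]=17  'hgechf'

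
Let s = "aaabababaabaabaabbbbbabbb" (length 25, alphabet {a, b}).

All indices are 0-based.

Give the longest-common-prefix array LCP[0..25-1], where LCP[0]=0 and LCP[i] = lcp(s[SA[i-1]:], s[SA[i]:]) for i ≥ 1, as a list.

[0, 2, 6, 4, 3, 1, 8, 5, 3, 5, 2, 4, 0, 1, 7, 4, 2, 4, 3, 1, 2, 2, 3, 3, 4]

rank | idx | suffix
   0 |   0 | aaabababaabaabaabbbbbabbb
   1 |   8 | aabaabaabbbbbabbb
   2 |  11 | aabaabbbbbabbb
   3 |   1 | aabababaabaabaabbbbbabbb
   4 |  14 | aabbbbbabbb
   5 |   6 | abaabaabaabbbbbabbb
   6 |   9 | abaabaabbbbbabbb
   7 |  12 | abaabbbbbabbb
   8 |   4 | ababaabaabaabbbbbabbb
   9 |   2 | abababaabaabaabbbbbabbb
  10 |  21 | abbb
  11 |  15 | abbbbbabbb
  12 |  24 | b
  13 |   7 | baabaabaabbbbbabbb
  14 |  10 | baabaabbbbbabbb
  15 |  13 | baabbbbbabbb
  16 |   5 | babaabaabaabbbbbabbb
  17 |   3 | bababaabaabaabbbbbabbb
  18 |  20 | babbb
  19 |  23 | bb
  20 |  19 | bbabbb
  21 |  22 | bbb
  22 |  18 | bbbabbb
  23 |  17 | bbbbabbb
  24 |  16 | bbbbbabbb

SA = [0, 8, 11, 1, 14, 6, 9, 12, 4, 2, 21, 15, 24, 7, 10, 13, 5, 3, 20, 23, 19, 22, 18, 17, 16]
i: (SA[i-1],SA[i]) lcp shared
  1: (0,8) 2 'aa'
  2: (8,11) 6 'aabaab'
  3: (11,1) 4 'aaba'
  4: (1,14) 3 'aab'
  5: (14,6) 1 'a'
  6: (6,9) 8 'abaabaab'
  7: (9,12) 5 'abaab'
  8: (12,4) 3 'aba'
  9: (4,2) 5 'ababa'
  10: (2,21) 2 'ab'
  11: (21,15) 4 'abbb'
  12: (15,24) 0 ''
  13: (24,7) 1 'b'
  14: (7,10) 7 'baabaab'
  15: (10,13) 4 'baab'
  16: (13,5) 2 'ba'
  17: (5,3) 4 'baba'
  18: (3,20) 3 'bab'
  19: (20,23) 1 'b'
  20: (23,19) 2 'bb'
  21: (19,22) 2 'bb'
  22: (22,18) 3 'bbb'
  23: (18,17) 3 'bbb'
  24: (17,16) 4 'bbbb'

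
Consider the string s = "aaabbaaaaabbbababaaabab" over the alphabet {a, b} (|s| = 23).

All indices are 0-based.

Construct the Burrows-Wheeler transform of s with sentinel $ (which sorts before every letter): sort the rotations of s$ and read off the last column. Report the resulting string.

rank  rotation                  last
    0  $aaabbaaaaabbbababaaabab  b
    1  aaaaabbbababaaabab$aaabb  b
    2  aaaabbbababaaabab$aaabba  a
    3  aaabab$aaabbaaaaabbbabab  b
    4  aaabbaaaaabbbababaaabab$  $
    5  aaabbbababaaabab$aaabbaa  a
    6  aabab$aaabbaaaaabbbababa  a
    7  aabbaaaaabbbababaaabab$a  a
    8  aabbbababaaabab$aaabbaaa  a
    9  ab$aaabbaaaaabbbababaaab  b
   10  abaaabab$aaabbaaaaabbbab  b
   11  abab$aaabbaaaaabbbababaa  a
   12  ababaaabab$aaabbaaaaabbb  b
   13  abbaaaaabbbababaaabab$aa  a
   14  abbbababaaabab$aaabbaaaa  a
   15  b$aaabbaaaaabbbababaaaba  a
   16  baaaaabbbababaaabab$aaab  b
   17  baaabab$aaabbaaaaabbbaba  a
   18  bab$aaabbaaaaabbbababaaa  a
   19  babaaabab$aaabbaaaaabbba  a
   20  bababaaabab$aaabbaaaaabb  b
   21  bbaaaaabbbababaaabab$aaa  a
   22  bbababaaabab$aaabbaaaaab  b
   23  bbbababaaabab$aaabbaaaaa  a

bbab$aaaabbabaaabaaababa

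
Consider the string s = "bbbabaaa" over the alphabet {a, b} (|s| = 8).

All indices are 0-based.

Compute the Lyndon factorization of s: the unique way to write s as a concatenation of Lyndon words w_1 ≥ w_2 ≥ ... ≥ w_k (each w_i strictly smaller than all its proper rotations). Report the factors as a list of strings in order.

["b", "b", "b", "ab", "a", "a", "a"]

emit factor 1: 'b' (i=0, period=1)
emit factor 2: 'b' (i=1, period=1)
emit factor 3: 'b' (i=2, period=1)
emit factor 4: 'ab' (i=3, period=2)
emit factor 5: 'a' (i=5, period=1)
emit factor 6: 'a' (i=6, period=1)
emit factor 7: 'a' (i=7, period=1)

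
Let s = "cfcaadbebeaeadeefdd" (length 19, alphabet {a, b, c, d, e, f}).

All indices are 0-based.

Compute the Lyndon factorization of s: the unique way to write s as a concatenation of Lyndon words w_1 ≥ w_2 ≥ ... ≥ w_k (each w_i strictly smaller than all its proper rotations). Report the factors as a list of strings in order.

["cf", "c", "aadbebeaeadeefdd"]

emit factor 1: 'cf' (i=0, period=2)
emit factor 2: 'c' (i=2, period=1)
emit factor 3: 'aadbebeaeadeefdd' (i=3, period=16)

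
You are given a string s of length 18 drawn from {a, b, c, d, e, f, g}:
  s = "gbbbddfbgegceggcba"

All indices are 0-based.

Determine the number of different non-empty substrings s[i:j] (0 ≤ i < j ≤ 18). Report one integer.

157

rank | idx | suffix
   0 |  17 | a
   1 |  16 | ba
   2 |   1 | bbbddfbgegceggcba
   3 |   2 | bbddfbgegceggcba
   4 |   3 | bddfbgegceggcba
   5 |   7 | bgegceggcba
   6 |  15 | cba
   7 |  11 | ceggcba
   8 |   4 | ddfbgegceggcba
   9 |   5 | dfbgegceggcba
  10 |   9 | egceggcba
  11 |  12 | eggcba
  12 |   6 | fbgegceggcba
  13 |   0 | gbbbddfbgegceggcba
  14 |  14 | gcba
  15 |  10 | gceggcba
  16 |   8 | gegceggcba
  17 |  13 | ggcba

SA = [17, 16, 1, 2, 3, 7, 15, 11, 4, 5, 9, 12, 6, 0, 14, 10, 8, 13]
[i] adj suffixes → lcp
  [1] 17/16 → 0 ('')
  [2] 16/1 → 1 ('b')
  [3] 1/2 → 2 ('bb')
  [4] 2/3 → 1 ('b')
  [5] 3/7 → 1 ('b')
  [6] 7/15 → 0 ('')
  [7] 15/11 → 1 ('c')
  [8] 11/4 → 0 ('')
  [9] 4/5 → 1 ('d')
  [10] 5/9 → 0 ('')
  [11] 9/12 → 2 ('eg')
  [12] 12/6 → 0 ('')
  [13] 6/0 → 0 ('')
  [14] 0/14 → 1 ('g')
  [15] 14/10 → 2 ('gc')
  [16] 10/8 → 1 ('g')
  [17] 8/13 → 1 ('g')

n(n+1)/2 = 18·19/2 = 171
Σ LCP = 0 + 0 + 1 + 2 + 1 + 1 + 0 + 1 + 0 + 1 + 0 + 2 + 0 + 0 + 1 + 2 + 1 + 1 = 14
distinct = 171 − 14 = 157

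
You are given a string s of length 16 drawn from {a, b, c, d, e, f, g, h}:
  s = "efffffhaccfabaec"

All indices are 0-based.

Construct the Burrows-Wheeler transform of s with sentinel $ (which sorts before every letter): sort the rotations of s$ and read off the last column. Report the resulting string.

rank  rotation           last
    0  $efffffhaccfabaec  c
    1  abaec$efffffhaccf  f
    2  accfabaec$efffffh  h
    3  aec$efffffhaccfab  b
    4  baec$efffffhaccfa  a
    5  c$efffffhaccfabae  e
    6  ccfabaec$efffffha  a
    7  cfabaec$efffffhac  c
    8  ec$efffffhaccfaba  a
    9  efffffhaccfabaec$  $
   10  fabaec$efffffhacc  c
   11  fffffhaccfabaec$e  e
   12  ffffhaccfabaec$ef  f
   13  fffhaccfabaec$eff  f
   14  ffhaccfabaec$efff  f
   15  fhaccfabaec$effff  f
   16  haccfabaec$efffff  f

cfhbaeaca$cefffff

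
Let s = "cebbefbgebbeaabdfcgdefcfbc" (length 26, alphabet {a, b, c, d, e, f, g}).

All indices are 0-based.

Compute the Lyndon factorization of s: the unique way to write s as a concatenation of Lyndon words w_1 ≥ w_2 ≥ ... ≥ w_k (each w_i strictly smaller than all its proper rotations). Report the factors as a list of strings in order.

["ce", "bbefbge", "bbe", "aabdfcgdefcfbc"]

emit factor 1: 'ce' (i=0, period=2)
emit factor 2: 'bbefbge' (i=2, period=7)
emit factor 3: 'bbe' (i=9, period=3)
emit factor 4: 'aabdfcgdefcfbc' (i=12, period=14)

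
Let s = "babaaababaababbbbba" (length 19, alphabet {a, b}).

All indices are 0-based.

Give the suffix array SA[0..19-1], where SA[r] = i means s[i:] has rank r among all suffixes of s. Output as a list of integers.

[18, 3, 4, 9, 1, 7, 5, 10, 12, 17, 2, 8, 0, 6, 11, 16, 15, 14, 13]

rank→(start, suffix):
  0 → (18, 'a')
  1 → (3, 'aaababaababbbbba')
  2 → (4, 'aababaababbbbba')
  3 → (9, 'aababbbbba')
  4 → (1, 'abaaababaababbbbba')
  5 → (7, 'abaababbbbba')
  6 → (5, 'ababaababbbbba')
  7 → (10, 'ababbbbba')
  8 → (12, 'abbbbba')
  9 → (17, 'ba')
  10 → (2, 'baaababaababbbbba')
  11 → (8, 'baababbbbba')
  12 → (0, 'babaaababaababbbbba')
  13 → (6, 'babaababbbbba')
  14 → (11, 'babbbbba')
  15 → (16, 'bba')
  16 → (15, 'bbba')
  17 → (14, 'bbbba')
  18 → (13, 'bbbbba')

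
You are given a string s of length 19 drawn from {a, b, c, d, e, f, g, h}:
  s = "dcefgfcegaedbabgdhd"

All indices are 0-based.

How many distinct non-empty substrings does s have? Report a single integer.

178

rank→(start, suffix):
  0 → (13, 'abgdhd')
  1 → (9, 'aedbabgdhd')
  2 → (12, 'babgdhd')
  3 → (14, 'bgdhd')
  4 → (1, 'cefgfcegaedbabgdhd')
  5 → (6, 'cegaedbabgdhd')
  6 → (18, 'd')
  7 → (11, 'dbabgdhd')
  8 → (0, 'dcefgfcegaedbabgdhd')
  9 → (16, 'dhd')
  10 → (10, 'edbabgdhd')
  11 → (2, 'efgfcegaedbabgdhd')
  12 → (7, 'egaedbabgdhd')
  13 → (5, 'fcegaedbabgdhd')
  14 → (3, 'fgfcegaedbabgdhd')
  15 → (8, 'gaedbabgdhd')
  16 → (15, 'gdhd')
  17 → (4, 'gfcegaedbabgdhd')
  18 → (17, 'hd')

SA = [13, 9, 12, 14, 1, 6, 18, 11, 0, 16, 10, 2, 7, 5, 3, 8, 15, 4, 17]
rank  pair      lcp
   1  s[13:],s[9:]  1  'a'
   2  s[9:],s[12:]  0  ''
   3  s[12:],s[14:]  1  'b'
   4  s[14:],s[1:]  0  ''
   5  s[1:],s[6:]  2  'ce'
   6  s[6:],s[18:]  0  ''
   7  s[18:],s[11:]  1  'd'
   8  s[11:],s[0:]  1  'd'
   9  s[0:],s[16:]  1  'd'
  10  s[16:],s[10:]  0  ''
  11  s[10:],s[2:]  1  'e'
  12  s[2:],s[7:]  1  'e'
  13  s[7:],s[5:]  0  ''
  14  s[5:],s[3:]  1  'f'
  15  s[3:],s[8:]  0  ''
  16  s[8:],s[15:]  1  'g'
  17  s[15:],s[4:]  1  'g'
  18  s[4:],s[17:]  0  ''

n(n+1)/2 = 19·20/2 = 190
Σ LCP = 0 + 1 + 0 + 1 + 0 + 2 + 0 + 1 + 1 + 1 + 0 + 1 + 1 + 0 + 1 + 0 + 1 + 1 + 0 = 12
distinct = 190 − 12 = 178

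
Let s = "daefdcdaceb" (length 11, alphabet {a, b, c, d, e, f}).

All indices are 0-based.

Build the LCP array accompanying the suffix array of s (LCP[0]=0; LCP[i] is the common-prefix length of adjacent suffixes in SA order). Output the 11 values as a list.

[0, 1, 0, 0, 1, 0, 2, 1, 0, 1, 0]

rank | idx | suffix
   0 |   7 | aceb
   1 |   1 | aefdcdaceb
   2 |  10 | b
   3 |   5 | cdaceb
   4 |   8 | ceb
   5 |   6 | daceb
   6 |   0 | daefdcdaceb
   7 |   4 | dcdaceb
   8 |   9 | eb
   9 |   2 | efdcdaceb
  10 |   3 | fdcdaceb

SA = [7, 1, 10, 5, 8, 6, 0, 4, 9, 2, 3]
rank  pair      lcp
   1  s[7:],s[1:]  1  'a'
   2  s[1:],s[10:]  0  ''
   3  s[10:],s[5:]  0  ''
   4  s[5:],s[8:]  1  'c'
   5  s[8:],s[6:]  0  ''
   6  s[6:],s[0:]  2  'da'
   7  s[0:],s[4:]  1  'd'
   8  s[4:],s[9:]  0  ''
   9  s[9:],s[2:]  1  'e'
  10  s[2:],s[3:]  0  ''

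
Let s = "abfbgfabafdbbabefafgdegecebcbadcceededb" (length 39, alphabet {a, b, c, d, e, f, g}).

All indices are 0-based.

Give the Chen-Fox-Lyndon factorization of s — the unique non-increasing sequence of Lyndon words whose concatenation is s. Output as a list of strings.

emit factor 1: 'abfbgf' (i=0, period=6)
emit factor 2: 'abafdbbabefafgdegecebcbadcceededb' (i=6, period=33)

["abfbgf", "abafdbbabefafgdegecebcbadcceededb"]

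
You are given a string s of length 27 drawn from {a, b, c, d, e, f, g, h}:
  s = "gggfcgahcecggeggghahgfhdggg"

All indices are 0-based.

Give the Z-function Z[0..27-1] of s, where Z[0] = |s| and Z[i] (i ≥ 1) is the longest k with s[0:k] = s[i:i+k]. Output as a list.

Z[0]=27
i=1: fresh scan; Z[1]=2 grow→box=[1,3)
i=2: min(r-i=1, Z[1]=2)=1; Z[2]=1
i=3: fresh scan; Z[3]=0
i=4: fresh scan; Z[4]=0
i=5: fresh scan; Z[5]=1 grow→box=[5,6)
i=6: fresh scan; Z[6]=0
i=7: fresh scan; Z[7]=0
i=8: fresh scan; Z[8]=0
i=9: fresh scan; Z[9]=0
i=10: fresh scan; Z[10]=0
i=11: fresh scan; Z[11]=2 grow→box=[11,13)
i=12: min(r-i=1, Z[1]=2)=1; Z[12]=1
i=13: fresh scan; Z[13]=0
i=14: fresh scan; Z[14]=3 grow→box=[14,17)
i=15: min(r-i=2, Z[1]=2)=2; Z[15]=2
i=16: min(r-i=1, Z[2]=1)=1; Z[16]=1
i=17: fresh scan; Z[17]=0
i=18: fresh scan; Z[18]=0
i=19: fresh scan; Z[19]=0
i=20: fresh scan; Z[20]=1 grow→box=[20,21)
i=21: fresh scan; Z[21]=0
i=22: fresh scan; Z[22]=0
i=23: fresh scan; Z[23]=0
i=24: fresh scan; Z[24]=3 grow→box=[24,27)
i=25: min(r-i=2, Z[1]=2)=2; Z[25]=2
i=26: min(r-i=1, Z[2]=1)=1; Z[26]=1

[27, 2, 1, 0, 0, 1, 0, 0, 0, 0, 0, 2, 1, 0, 3, 2, 1, 0, 0, 0, 1, 0, 0, 0, 3, 2, 1]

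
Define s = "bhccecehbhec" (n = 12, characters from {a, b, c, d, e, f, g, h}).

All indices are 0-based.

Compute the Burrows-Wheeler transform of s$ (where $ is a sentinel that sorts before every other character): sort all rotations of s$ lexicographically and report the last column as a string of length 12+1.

c$hehcehccebb

rank  rotation       last
    0  $bhccecehbhec  c
    1  bhccecehbhec$  $
    2  bhec$bhcceceh  h
    3  c$bhccecehbhe  e
    4  ccecehbhec$bh  h
    5  cecehbhec$bhc  c
    6  cehbhec$bhcce  e
    7  ec$bhccecehbh  h
    8  ecehbhec$bhcc  c
    9  ehbhec$bhccec  c
   10  hbhec$bhccece  e
   11  hccecehbhec$b  b
   12  hec$bhccecehb  b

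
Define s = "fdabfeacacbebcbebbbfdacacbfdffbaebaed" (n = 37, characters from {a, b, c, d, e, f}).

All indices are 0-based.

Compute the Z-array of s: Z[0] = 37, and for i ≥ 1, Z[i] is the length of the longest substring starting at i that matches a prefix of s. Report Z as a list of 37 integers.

[37, 0, 0, 0, 1, 0, 0, 0, 0, 0, 0, 0, 0, 0, 0, 0, 0, 0, 0, 3, 0, 0, 0, 0, 0, 0, 2, 0, 1, 1, 0, 0, 0, 0, 0, 0, 0]

Z[0]=37
i=1: i≥r, start 0; Z[1]=0
i=2: i≥r, start 0; Z[2]=0
i=3: i≥r, start 0; Z[3]=0
i=4: i≥r, start 0; Z[4]=1 grow→box=[4,5)
i=5: i≥r, start 0; Z[5]=0
i=6: i≥r, start 0; Z[6]=0
i=7: i≥r, start 0; Z[7]=0
i=8: i≥r, start 0; Z[8]=0
i=9: i≥r, start 0; Z[9]=0
i=10: i≥r, start 0; Z[10]=0
i=11: i≥r, start 0; Z[11]=0
i=12: i≥r, start 0; Z[12]=0
i=13: i≥r, start 0; Z[13]=0
i=14: i≥r, start 0; Z[14]=0
i=15: i≥r, start 0; Z[15]=0
i=16: i≥r, start 0; Z[16]=0
i=17: i≥r, start 0; Z[17]=0
i=18: i≥r, start 0; Z[18]=0
i=19: i≥r, start 0; Z[19]=3 grow→box=[19,22)
i=20: min(r-i=2, Z[1]=0)=0; Z[20]=0
i=21: min(r-i=1, Z[2]=0)=0; Z[21]=0
i=22: i≥r, start 0; Z[22]=0
i=23: i≥r, start 0; Z[23]=0
i=24: i≥r, start 0; Z[24]=0
i=25: i≥r, start 0; Z[25]=0
i=26: i≥r, start 0; Z[26]=2 grow→box=[26,28)
i=27: min(r-i=1, Z[1]=0)=0; Z[27]=0
i=28: i≥r, start 0; Z[28]=1 grow→box=[28,29)
i=29: i≥r, start 0; Z[29]=1 grow→box=[29,30)
i=30: i≥r, start 0; Z[30]=0
i=31: i≥r, start 0; Z[31]=0
i=32: i≥r, start 0; Z[32]=0
i=33: i≥r, start 0; Z[33]=0
i=34: i≥r, start 0; Z[34]=0
i=35: i≥r, start 0; Z[35]=0
i=36: i≥r, start 0; Z[36]=0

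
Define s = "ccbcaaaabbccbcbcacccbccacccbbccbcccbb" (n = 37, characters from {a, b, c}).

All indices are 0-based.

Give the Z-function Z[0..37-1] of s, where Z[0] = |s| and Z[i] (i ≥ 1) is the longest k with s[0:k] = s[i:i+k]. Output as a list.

Z[0]=37
i=1: outside box; Z[1]=1 extend→box=[1,2)
i=2: outside box; Z[2]=0
i=3: outside box; Z[3]=1 extend→box=[3,4)
i=4: outside box; Z[4]=0
i=5: outside box; Z[5]=0
i=6: outside box; Z[6]=0
i=7: outside box; Z[7]=0
i=8: outside box; Z[8]=0
i=9: outside box; Z[9]=0
i=10: outside box; Z[10]=4 extend→box=[10,14)
i=11: min(r-i=3, Z[1]=1)=1; Z[11]=1
i=12: min(r-i=2, Z[2]=0)=0; Z[12]=0
i=13: min(r-i=1, Z[3]=1)=1; Z[13]=1
i=14: outside box; Z[14]=0
i=15: outside box; Z[15]=1 extend→box=[15,16)
i=16: outside box; Z[16]=0
i=17: outside box; Z[17]=2 extend→box=[17,19)
i=18: min(r-i=1, Z[1]=1)=1; Z[18]=4 extend→box=[18,22)
i=19: min(r-i=3, Z[1]=1)=1; Z[19]=1
i=20: min(r-i=2, Z[2]=0)=0; Z[20]=0
i=21: min(r-i=1, Z[3]=1)=1; Z[21]=2 extend→box=[21,23)
i=22: min(r-i=1, Z[1]=1)=1; Z[22]=1
i=23: outside box; Z[23]=0
i=24: outside box; Z[24]=2 extend→box=[24,26)
i=25: min(r-i=1, Z[1]=1)=1; Z[25]=3 extend→box=[25,28)
i=26: min(r-i=2, Z[1]=1)=1; Z[26]=1
i=27: min(r-i=1, Z[2]=0)=0; Z[27]=0
i=28: outside box; Z[28]=0
i=29: outside box; Z[29]=4 extend→box=[29,33)
i=30: min(r-i=3, Z[1]=1)=1; Z[30]=1
i=31: min(r-i=2, Z[2]=0)=0; Z[31]=0
i=32: min(r-i=1, Z[3]=1)=1; Z[32]=2 extend→box=[32,34)
i=33: min(r-i=1, Z[1]=1)=1; Z[33]=3 extend→box=[33,36)
i=34: min(r-i=2, Z[1]=1)=1; Z[34]=1
i=35: min(r-i=1, Z[2]=0)=0; Z[35]=0
i=36: outside box; Z[36]=0

[37, 1, 0, 1, 0, 0, 0, 0, 0, 0, 4, 1, 0, 1, 0, 1, 0, 2, 4, 1, 0, 2, 1, 0, 2, 3, 1, 0, 0, 4, 1, 0, 2, 3, 1, 0, 0]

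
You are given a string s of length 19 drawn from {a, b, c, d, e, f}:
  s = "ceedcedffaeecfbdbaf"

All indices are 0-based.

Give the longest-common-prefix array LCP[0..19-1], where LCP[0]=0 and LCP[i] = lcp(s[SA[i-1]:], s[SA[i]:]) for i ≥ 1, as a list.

[0, 1, 0, 1, 0, 2, 1, 0, 1, 1, 0, 1, 2, 1, 2, 0, 1, 1, 1]

rank→(start, suffix):
  0 → (9, 'aeecfbdbaf')
  1 → (17, 'af')
  2 → (16, 'baf')
  3 → (14, 'bdbaf')
  4 → (4, 'cedffaeecfbdbaf')
  5 → (0, 'ceedcedffaeecfbdbaf')
  6 → (12, 'cfbdbaf')
  7 → (15, 'dbaf')
  8 → (3, 'dcedffaeecfbdbaf')
  9 → (6, 'dffaeecfbdbaf')
  10 → (11, 'ecfbdbaf')
  11 → (2, 'edcedffaeecfbdbaf')
  12 → (5, 'edffaeecfbdbaf')
  13 → (10, 'eecfbdbaf')
  14 → (1, 'eedcedffaeecfbdbaf')
  15 → (18, 'f')
  16 → (8, 'faeecfbdbaf')
  17 → (13, 'fbdbaf')
  18 → (7, 'ffaeecfbdbaf')

SA = [9, 17, 16, 14, 4, 0, 12, 15, 3, 6, 11, 2, 5, 10, 1, 18, 8, 13, 7]
[i] adj suffixes → lcp
  [1] 9/17 → 1 ('a')
  [2] 17/16 → 0 ('')
  [3] 16/14 → 1 ('b')
  [4] 14/4 → 0 ('')
  [5] 4/0 → 2 ('ce')
  [6] 0/12 → 1 ('c')
  [7] 12/15 → 0 ('')
  [8] 15/3 → 1 ('d')
  [9] 3/6 → 1 ('d')
  [10] 6/11 → 0 ('')
  [11] 11/2 → 1 ('e')
  [12] 2/5 → 2 ('ed')
  [13] 5/10 → 1 ('e')
  [14] 10/1 → 2 ('ee')
  [15] 1/18 → 0 ('')
  [16] 18/8 → 1 ('f')
  [17] 8/13 → 1 ('f')
  [18] 13/7 → 1 ('f')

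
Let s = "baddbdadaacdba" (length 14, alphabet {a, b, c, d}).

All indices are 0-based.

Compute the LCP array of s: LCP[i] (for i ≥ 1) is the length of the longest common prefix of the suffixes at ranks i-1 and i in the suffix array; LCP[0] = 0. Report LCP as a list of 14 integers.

[0, 1, 1, 1, 2, 0, 2, 1, 0, 0, 2, 1, 2, 1]

rank | idx | suffix
   0 |  13 | a
   1 |   8 | aacdba
   2 |   9 | acdba
   3 |   6 | adaacdba
   4 |   1 | addbdadaacdba
   5 |  12 | ba
   6 |   0 | baddbdadaacdba
   7 |   4 | bdadaacdba
   8 |  10 | cdba
   9 |   7 | daacdba
  10 |   5 | dadaacdba
  11 |  11 | dba
  12 |   3 | dbdadaacdba
  13 |   2 | ddbdadaacdba

SA = [13, 8, 9, 6, 1, 12, 0, 4, 10, 7, 5, 11, 3, 2]
i: (SA[i-1],SA[i]) lcp shared
  1: (13,8) 1 'a'
  2: (8,9) 1 'a'
  3: (9,6) 1 'a'
  4: (6,1) 2 'ad'
  5: (1,12) 0 ''
  6: (12,0) 2 'ba'
  7: (0,4) 1 'b'
  8: (4,10) 0 ''
  9: (10,7) 0 ''
  10: (7,5) 2 'da'
  11: (5,11) 1 'd'
  12: (11,3) 2 'db'
  13: (3,2) 1 'd'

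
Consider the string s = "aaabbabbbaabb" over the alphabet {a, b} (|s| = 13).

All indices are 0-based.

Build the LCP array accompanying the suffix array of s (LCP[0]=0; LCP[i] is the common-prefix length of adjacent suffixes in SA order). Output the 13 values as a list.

[0, 2, 4, 1, 3, 3, 0, 1, 2, 1, 2, 3, 2]

sorted suffixes:
  #0 SA[0]=0  'aaabbabbbaabb'
  #1 SA[1]=9  'aabb'
  #2 SA[2]=1  'aabbabbbaabb'
  #3 SA[3]=10  'abb'
  #4 SA[4]=2  'abbabbbaabb'
  #5 SA[5]=5  'abbbaabb'
  #6 SA[6]=12  'b'
  #7 SA[7]=8  'baabb'
  #8 SA[8]=4  'babbbaabb'
  #9 SA[9]=11  'bb'
  #10 SA[10]=7  'bbaabb'
  #11 SA[11]=3  'bbabbbaabb'
  #12 SA[12]=6  'bbbaabb'

SA = [0, 9, 1, 10, 2, 5, 12, 8, 4, 11, 7, 3, 6]
rank  pair      lcp
   1  s[0:],s[9:]  2  'aa'
   2  s[9:],s[1:]  4  'aabb'
   3  s[1:],s[10:]  1  'a'
   4  s[10:],s[2:]  3  'abb'
   5  s[2:],s[5:]  3  'abb'
   6  s[5:],s[12:]  0  ''
   7  s[12:],s[8:]  1  'b'
   8  s[8:],s[4:]  2  'ba'
   9  s[4:],s[11:]  1  'b'
  10  s[11:],s[7:]  2  'bb'
  11  s[7:],s[3:]  3  'bba'
  12  s[3:],s[6:]  2  'bb'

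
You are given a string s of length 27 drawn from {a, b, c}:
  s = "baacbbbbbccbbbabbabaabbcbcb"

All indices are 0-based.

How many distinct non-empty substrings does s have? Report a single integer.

323

rank | idx | suffix
   0 |  19 | aabbcbcb
   1 |   1 | aacbbbbbccbbbabbabaabbcbcb
   2 |  17 | abaabbcbcb
   3 |  14 | abbabaabbcbcb
   4 |  20 | abbcbcb
   5 |   2 | acbbbbbccbbbabbabaabbcbcb
   6 |  26 | b
   7 |  18 | baabbcbcb
   8 |   0 | baacbbbbbccbbbabbabaabbcbcb
   9 |  16 | babaabbcbcb
  10 |  13 | babbabaabbcbcb
  11 |  15 | bbabaabbcbcb
  12 |  12 | bbabbabaabbcbcb
  13 |  11 | bbbabbabaabbcbcb
  14 |   4 | bbbbbccbbbabbabaabbcbcb
  15 |   5 | bbbbccbbbabbabaabbcbcb
  16 |   6 | bbbccbbbabbabaabbcbcb
  17 |  21 | bbcbcb
  18 |   7 | bbccbbbabbabaabbcbcb
  19 |  24 | bcb
  20 |  22 | bcbcb
  21 |   8 | bccbbbabbabaabbcbcb
  22 |  25 | cb
  23 |  10 | cbbbabbabaabbcbcb
  24 |   3 | cbbbbbccbbbabbabaabbcbcb
  25 |  23 | cbcb
  26 |   9 | ccbbbabbabaabbcbcb

SA = [19, 1, 17, 14, 20, 2, 26, 18, 0, 16, 13, 15, 12, 11, 4, 5, 6, 21, 7, 24, 22, 8, 25, 10, 3, 23, 9]
rank  pair      lcp
   1  s[19:],s[1:]  2  'aa'
   2  s[1:],s[17:]  1  'a'
   3  s[17:],s[14:]  2  'ab'
   4  s[14:],s[20:]  3  'abb'
   5  s[20:],s[2:]  1  'a'
   6  s[2:],s[26:]  0  ''
   7  s[26:],s[18:]  1  'b'
   8  s[18:],s[0:]  3  'baa'
   9  s[0:],s[16:]  2  'ba'
  10  s[16:],s[13:]  3  'bab'
  11  s[13:],s[15:]  1  'b'
  12  s[15:],s[12:]  4  'bbab'
  13  s[12:],s[11:]  2  'bb'
  14  s[11:],s[4:]  3  'bbb'
  15  s[4:],s[5:]  4  'bbbb'
  16  s[5:],s[6:]  3  'bbb'
  17  s[6:],s[21:]  2  'bb'
  18  s[21:],s[7:]  3  'bbc'
  19  s[7:],s[24:]  1  'b'
  20  s[24:],s[22:]  3  'bcb'
  21  s[22:],s[8:]  2  'bc'
  22  s[8:],s[25:]  0  ''
  23  s[25:],s[10:]  2  'cb'
  24  s[10:],s[3:]  4  'cbbb'
  25  s[3:],s[23:]  2  'cb'
  26  s[23:],s[9:]  1  'c'

n(n+1)/2 = 27·28/2 = 378
Σ LCP = 0 + 2 + 1 + 2 + 3 + 1 + 0 + 1 + 3 + 2 + 3 + 1 + 4 + 2 + 3 + 4 + 3 + 2 + 3 + 1 + 3 + 2 + 0 + 2 + 4 + 2 + 1 = 55
distinct = 378 − 55 = 323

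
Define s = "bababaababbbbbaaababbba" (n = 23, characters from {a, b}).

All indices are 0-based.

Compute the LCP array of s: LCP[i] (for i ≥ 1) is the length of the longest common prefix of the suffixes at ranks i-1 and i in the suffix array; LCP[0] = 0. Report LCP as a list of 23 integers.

sorted suffixes:
  #0 SA[0]=22  'a'
  #1 SA[1]=14  'aaababbba'
  #2 SA[2]=15  'aababbba'
  #3 SA[3]=5  'aababbbbbaaababbba'
  #4 SA[4]=3  'abaababbbbbaaababbba'
  #5 SA[5]=1  'ababaababbbbbaaababbba'
  #6 SA[6]=16  'ababbba'
  #7 SA[7]=6  'ababbbbbaaababbba'
  #8 SA[8]=18  'abbba'
  #9 SA[9]=8  'abbbbbaaababbba'
  #10 SA[10]=21  'ba'
  #11 SA[11]=13  'baaababbba'
  #12 SA[12]=4  'baababbbbbaaababbba'
  #13 SA[13]=2  'babaababbbbbaaababbba'
  #14 SA[14]=0  'bababaababbbbbaaababbba'
  #15 SA[15]=17  'babbba'
  #16 SA[16]=7  'babbbbbaaababbba'
  #17 SA[17]=20  'bba'
  #18 SA[18]=12  'bbaaababbba'
  #19 SA[19]=19  'bbba'
  #20 SA[20]=11  'bbbaaababbba'
  #21 SA[21]=10  'bbbbaaababbba'
  #22 SA[22]=9  'bbbbbaaababbba'

SA = [22, 14, 15, 5, 3, 1, 16, 6, 18, 8, 21, 13, 4, 2, 0, 17, 7, 20, 12, 19, 11, 10, 9]
[i] adj suffixes → lcp
  [1] 22/14 → 1 ('a')
  [2] 14/15 → 2 ('aa')
  [3] 15/5 → 7 ('aababbb')
  [4] 5/3 → 1 ('a')
  [5] 3/1 → 3 ('aba')
  [6] 1/16 → 4 ('abab')
  [7] 16/6 → 6 ('ababbb')
  [8] 6/18 → 2 ('ab')
  [9] 18/8 → 4 ('abbb')
  [10] 8/21 → 0 ('')
  [11] 21/13 → 2 ('ba')
  [12] 13/4 → 3 ('baa')
  [13] 4/2 → 2 ('ba')
  [14] 2/0 → 4 ('baba')
  [15] 0/17 → 3 ('bab')
  [16] 17/7 → 5 ('babbb')
  [17] 7/20 → 1 ('b')
  [18] 20/12 → 3 ('bba')
  [19] 12/19 → 2 ('bb')
  [20] 19/11 → 4 ('bbba')
  [21] 11/10 → 3 ('bbb')
  [22] 10/9 → 4 ('bbbb')

[0, 1, 2, 7, 1, 3, 4, 6, 2, 4, 0, 2, 3, 2, 4, 3, 5, 1, 3, 2, 4, 3, 4]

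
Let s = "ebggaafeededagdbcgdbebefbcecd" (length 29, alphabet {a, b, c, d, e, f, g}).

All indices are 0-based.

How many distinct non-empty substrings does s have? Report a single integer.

406

rank | idx | suffix
   0 |   4 | aafeededagdbcgdbebefbcecd
   1 |   5 | afeededagdbcgdbebefbcecd
   2 |  12 | agdbcgdbebefbcecd
   3 |  24 | bcecd
   4 |  15 | bcgdbebefbcecd
   5 |  19 | bebefbcecd
   6 |  21 | befbcecd
   7 |   1 | bggaafeededagdbcgdbebefbcecd
   8 |  27 | cd
   9 |  25 | cecd
  10 |  16 | cgdbebefbcecd
  11 |  28 | d
  12 |  11 | dagdbcgdbebefbcecd
  13 |  14 | dbcgdbebefbcecd
  14 |  18 | dbebefbcecd
  15 |   9 | dedagdbcgdbebefbcecd
  16 |  20 | ebefbcecd
  17 |   0 | ebggaafeededagdbcgdbebefbcecd
  18 |  26 | ecd
  19 |  10 | edagdbcgdbebefbcecd
  20 |   8 | ededagdbcgdbebefbcecd
  21 |   7 | eededagdbcgdbebefbcecd
  22 |  22 | efbcecd
  23 |  23 | fbcecd
  24 |   6 | feededagdbcgdbebefbcecd
  25 |   3 | gaafeededagdbcgdbebefbcecd
  26 |  13 | gdbcgdbebefbcecd
  27 |  17 | gdbebefbcecd
  28 |   2 | ggaafeededagdbcgdbebefbcecd

SA = [4, 5, 12, 24, 15, 19, 21, 1, 27, 25, 16, 28, 11, 14, 18, 9, 20, 0, 26, 10, 8, 7, 22, 23, 6, 3, 13, 17, 2]
i: (SA[i-1],SA[i]) lcp shared
  1: (4,5) 1 'a'
  2: (5,12) 1 'a'
  3: (12,24) 0 ''
  4: (24,15) 2 'bc'
  5: (15,19) 1 'b'
  6: (19,21) 2 'be'
  7: (21,1) 1 'b'
  8: (1,27) 0 ''
  9: (27,25) 1 'c'
  10: (25,16) 1 'c'
  11: (16,28) 0 ''
  12: (28,11) 1 'd'
  13: (11,14) 1 'd'
  14: (14,18) 2 'db'
  15: (18,9) 1 'd'
  16: (9,20) 0 ''
  17: (20,0) 2 'eb'
  18: (0,26) 1 'e'
  19: (26,10) 1 'e'
  20: (10,8) 2 'ed'
  21: (8,7) 1 'e'
  22: (7,22) 1 'e'
  23: (22,23) 0 ''
  24: (23,6) 1 'f'
  25: (6,3) 0 ''
  26: (3,13) 1 'g'
  27: (13,17) 3 'gdb'
  28: (17,2) 1 'g'

n(n+1)/2 = 29·30/2 = 435
Σ LCP = 0 + 1 + 1 + 0 + 2 + 1 + 2 + 1 + 0 + 1 + 1 + 0 + 1 + 1 + 2 + 1 + 0 + 2 + 1 + 1 + 2 + 1 + 1 + 0 + 1 + 0 + 1 + 3 + 1 = 29
distinct = 435 − 29 = 406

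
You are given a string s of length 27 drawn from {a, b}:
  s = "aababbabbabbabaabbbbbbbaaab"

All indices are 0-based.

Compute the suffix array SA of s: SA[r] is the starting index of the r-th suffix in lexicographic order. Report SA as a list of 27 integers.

rank→(start, suffix):
  0 → (23, 'aaab')
  1 → (24, 'aab')
  2 → (0, 'aababbabbabbabaabbbbbbbaaab')
  3 → (14, 'aabbbbbbbaaab')
  4 → (25, 'ab')
  5 → (12, 'abaabbbbbbbaaab')
  6 → (1, 'ababbabbabbabaabbbbbbbaaab')
  7 → (9, 'abbabaabbbbbbbaaab')
  8 → (6, 'abbabbabaabbbbbbbaaab')
  9 → (3, 'abbabbabbabaabbbbbbbaaab')
  10 → (15, 'abbbbbbbaaab')
  11 → (26, 'b')
  12 → (22, 'baaab')
  13 → (13, 'baabbbbbbbaaab')
  14 → (11, 'babaabbbbbbbaaab')
  15 → (8, 'babbabaabbbbbbbaaab')
  16 → (5, 'babbabbabaabbbbbbbaaab')
  17 → (2, 'babbabbabbabaabbbbbbbaaab')
  18 → (21, 'bbaaab')
  19 → (10, 'bbabaabbbbbbbaaab')
  20 → (7, 'bbabbabaabbbbbbbaaab')
  21 → (4, 'bbabbabbabaabbbbbbbaaab')
  22 → (20, 'bbbaaab')
  23 → (19, 'bbbbaaab')
  24 → (18, 'bbbbbaaab')
  25 → (17, 'bbbbbbaaab')
  26 → (16, 'bbbbbbbaaab')

[23, 24, 0, 14, 25, 12, 1, 9, 6, 3, 15, 26, 22, 13, 11, 8, 5, 2, 21, 10, 7, 4, 20, 19, 18, 17, 16]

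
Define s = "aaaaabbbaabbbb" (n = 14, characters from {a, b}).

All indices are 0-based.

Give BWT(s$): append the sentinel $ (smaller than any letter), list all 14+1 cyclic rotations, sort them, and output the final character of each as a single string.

rank  rotation         last
    0  $aaaaabbbaabbbb  b
    1  aaaaabbbaabbbb$  $
    2  aaaabbbaabbbb$a  a
    3  aaabbbaabbbb$aa  a
    4  aabbbaabbbb$aaa  a
    5  aabbbb$aaaaabbb  b
    6  abbbaabbbb$aaaa  a
    7  abbbb$aaaaabbba  a
    8  b$aaaaabbbaabbb  b
    9  baabbbb$aaaaabb  b
   10  bb$aaaaabbbaabb  b
   11  bbaabbbb$aaaaab  b
   12  bbb$aaaaabbbaab  b
   13  bbbaabbbb$aaaaa  a
   14  bbbb$aaaaabbbaa  a

b$aaabaabbbbbaa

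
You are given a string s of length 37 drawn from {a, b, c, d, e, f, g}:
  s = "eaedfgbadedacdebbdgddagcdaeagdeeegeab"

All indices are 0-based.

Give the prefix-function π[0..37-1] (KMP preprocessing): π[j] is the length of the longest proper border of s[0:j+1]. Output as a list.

[0, 0, 1, 0, 0, 0, 0, 0, 0, 1, 0, 0, 0, 0, 1, 0, 0, 0, 0, 0, 0, 0, 0, 0, 0, 0, 1, 2, 0, 0, 1, 1, 1, 0, 1, 2, 0]

π[0] = 0
j=1 s[j]='a': π[1]=0 (border '')
j=2 s[j]='e': π[2]=1 (border 'e')
j=3 s[j]='d': k: 1→0; π[3]=0 (border '')
j=4 s[j]='f': π[4]=0 (border '')
j=5 s[j]='g': π[5]=0 (border '')
j=6 s[j]='b': π[6]=0 (border '')
j=7 s[j]='a': π[7]=0 (border '')
j=8 s[j]='d': π[8]=0 (border '')
j=9 s[j]='e': π[9]=1 (border 'e')
j=10 s[j]='d': k: 1→0; π[10]=0 (border '')
j=11 s[j]='a': π[11]=0 (border '')
j=12 s[j]='c': π[12]=0 (border '')
j=13 s[j]='d': π[13]=0 (border '')
j=14 s[j]='e': π[14]=1 (border 'e')
j=15 s[j]='b': k: 1→0; π[15]=0 (border '')
j=16 s[j]='b': π[16]=0 (border '')
j=17 s[j]='d': π[17]=0 (border '')
j=18 s[j]='g': π[18]=0 (border '')
j=19 s[j]='d': π[19]=0 (border '')
j=20 s[j]='d': π[20]=0 (border '')
j=21 s[j]='a': π[21]=0 (border '')
j=22 s[j]='g': π[22]=0 (border '')
j=23 s[j]='c': π[23]=0 (border '')
j=24 s[j]='d': π[24]=0 (border '')
j=25 s[j]='a': π[25]=0 (border '')
j=26 s[j]='e': π[26]=1 (border 'e')
j=27 s[j]='a': π[27]=2 (border 'ea')
j=28 s[j]='g': k: 2→0; π[28]=0 (border '')
j=29 s[j]='d': π[29]=0 (border '')
j=30 s[j]='e': π[30]=1 (border 'e')
j=31 s[j]='e': k: 1→0; π[31]=1 (border 'e')
j=32 s[j]='e': k: 1→0; π[32]=1 (border 'e')
j=33 s[j]='g': k: 1→0; π[33]=0 (border '')
j=34 s[j]='e': π[34]=1 (border 'e')
j=35 s[j]='a': π[35]=2 (border 'ea')
j=36 s[j]='b': k: 2→0; π[36]=0 (border '')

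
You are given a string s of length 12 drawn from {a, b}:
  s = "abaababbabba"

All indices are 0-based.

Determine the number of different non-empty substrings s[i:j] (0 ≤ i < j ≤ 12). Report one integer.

rank | idx | suffix
   0 |  11 | a
   1 |   2 | aababbabba
   2 |   0 | abaababbabba
   3 |   3 | ababbabba
   4 |   8 | abba
   5 |   5 | abbabba
   6 |  10 | ba
   7 |   1 | baababbabba
   8 |   7 | babba
   9 |   4 | babbabba
  10 |   9 | bba
  11 |   6 | bbabba

SA = [11, 2, 0, 3, 8, 5, 10, 1, 7, 4, 9, 6]
[i] adj suffixes → lcp
  [1] 11/2 → 1 ('a')
  [2] 2/0 → 1 ('a')
  [3] 0/3 → 3 ('aba')
  [4] 3/8 → 2 ('ab')
  [5] 8/5 → 4 ('abba')
  [6] 5/10 → 0 ('')
  [7] 10/1 → 2 ('ba')
  [8] 1/7 → 2 ('ba')
  [9] 7/4 → 5 ('babba')
  [10] 4/9 → 1 ('b')
  [11] 9/6 → 3 ('bba')

n(n+1)/2 = 12·13/2 = 78
Σ LCP = 0 + 1 + 1 + 3 + 2 + 4 + 0 + 2 + 2 + 5 + 1 + 3 = 24
distinct = 78 − 24 = 54

54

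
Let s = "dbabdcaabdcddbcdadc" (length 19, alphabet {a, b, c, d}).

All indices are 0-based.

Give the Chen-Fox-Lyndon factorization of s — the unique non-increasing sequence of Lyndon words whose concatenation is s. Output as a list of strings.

emit factor 1: 'd' (i=0, period=1)
emit factor 2: 'b' (i=1, period=1)
emit factor 3: 'abdc' (i=2, period=4)
emit factor 4: 'aabdcddbcdadc' (i=6, period=13)

["d", "b", "abdc", "aabdcddbcdadc"]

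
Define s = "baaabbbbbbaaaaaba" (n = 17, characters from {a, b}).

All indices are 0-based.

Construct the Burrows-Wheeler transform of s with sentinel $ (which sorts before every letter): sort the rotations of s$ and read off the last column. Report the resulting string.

abbaabaaaaab$bbbba

rank  rotation            last
    0  $baaabbbbbbaaaaaba  a
    1  a$baaabbbbbbaaaaab  b
    2  aaaaaba$baaabbbbbb  b
    3  aaaaba$baaabbbbbba  a
    4  aaaba$baaabbbbbbaa  a
    5  aaabbbbbbaaaaaba$b  b
    6  aaba$baaabbbbbbaaa  a
    7  aabbbbbbaaaaaba$ba  a
    8  aba$baaabbbbbbaaaa  a
    9  abbbbbbaaaaaba$baa  a
   10  ba$baaabbbbbbaaaaa  a
   11  baaaaaba$baaabbbbb  b
   12  baaabbbbbbaaaaaba$  $
   13  bbaaaaaba$baaabbbb  b
   14  bbbaaaaaba$baaabbb  b
   15  bbbbaaaaaba$baaabb  b
   16  bbbbbaaaaaba$baaab  b
   17  bbbbbbaaaaaba$baaa  a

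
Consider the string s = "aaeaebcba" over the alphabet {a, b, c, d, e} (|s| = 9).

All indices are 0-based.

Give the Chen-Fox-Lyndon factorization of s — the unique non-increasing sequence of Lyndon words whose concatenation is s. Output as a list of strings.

emit factor 1: 'aaeaebcb' (i=0, period=8)
emit factor 2: 'a' (i=8, period=1)

["aaeaebcb", "a"]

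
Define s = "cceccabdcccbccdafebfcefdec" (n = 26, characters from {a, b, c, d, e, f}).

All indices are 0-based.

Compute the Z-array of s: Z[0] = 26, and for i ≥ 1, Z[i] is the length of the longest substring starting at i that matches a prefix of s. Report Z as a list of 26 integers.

Z[0]=26
i=1: i≥r, start 0; Z[1]=1 scan→box=[1,2)
i=2: i≥r, start 0; Z[2]=0
i=3: i≥r, start 0; Z[3]=2 scan→box=[3,5)
i=4: min(r-i=1, Z[1]=1)=1; Z[4]=1
i=5: i≥r, start 0; Z[5]=0
i=6: i≥r, start 0; Z[6]=0
i=7: i≥r, start 0; Z[7]=0
i=8: i≥r, start 0; Z[8]=2 scan→box=[8,10)
i=9: min(r-i=1, Z[1]=1)=1; Z[9]=2 scan→box=[9,11)
i=10: min(r-i=1, Z[1]=1)=1; Z[10]=1
i=11: i≥r, start 0; Z[11]=0
i=12: i≥r, start 0; Z[12]=2 scan→box=[12,14)
i=13: min(r-i=1, Z[1]=1)=1; Z[13]=1
i=14: i≥r, start 0; Z[14]=0
i=15: i≥r, start 0; Z[15]=0
i=16: i≥r, start 0; Z[16]=0
i=17: i≥r, start 0; Z[17]=0
i=18: i≥r, start 0; Z[18]=0
i=19: i≥r, start 0; Z[19]=0
i=20: i≥r, start 0; Z[20]=1 scan→box=[20,21)
i=21: i≥r, start 0; Z[21]=0
i=22: i≥r, start 0; Z[22]=0
i=23: i≥r, start 0; Z[23]=0
i=24: i≥r, start 0; Z[24]=0
i=25: i≥r, start 0; Z[25]=1 scan→box=[25,26)

[26, 1, 0, 2, 1, 0, 0, 0, 2, 2, 1, 0, 2, 1, 0, 0, 0, 0, 0, 0, 1, 0, 0, 0, 0, 1]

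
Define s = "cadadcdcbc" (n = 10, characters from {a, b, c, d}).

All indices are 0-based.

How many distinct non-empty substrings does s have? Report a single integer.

rank | idx | suffix
   0 |   1 | adadcdcbc
   1 |   3 | adcdcbc
   2 |   8 | bc
   3 |   9 | c
   4 |   0 | cadadcdcbc
   5 |   7 | cbc
   6 |   5 | cdcbc
   7 |   2 | dadcdcbc
   8 |   6 | dcbc
   9 |   4 | dcdcbc

SA = [1, 3, 8, 9, 0, 7, 5, 2, 6, 4]
[i] adj suffixes → lcp
  [1] 1/3 → 2 ('ad')
  [2] 3/8 → 0 ('')
  [3] 8/9 → 0 ('')
  [4] 9/0 → 1 ('c')
  [5] 0/7 → 1 ('c')
  [6] 7/5 → 1 ('c')
  [7] 5/2 → 0 ('')
  [8] 2/6 → 1 ('d')
  [9] 6/4 → 2 ('dc')

n(n+1)/2 = 10·11/2 = 55
Σ LCP = 0 + 2 + 0 + 0 + 1 + 1 + 1 + 0 + 1 + 2 = 8
distinct = 55 − 8 = 47

47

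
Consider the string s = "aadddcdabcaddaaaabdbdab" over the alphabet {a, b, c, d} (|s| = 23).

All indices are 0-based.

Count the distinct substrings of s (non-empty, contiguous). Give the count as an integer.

sorted suffixes:
  #0 SA[0]=13  'aaaabdbdab'
  #1 SA[1]=14  'aaabdbdab'
  #2 SA[2]=15  'aabdbdab'
  #3 SA[3]=0  'aadddcdabcaddaaaabdbdab'
  #4 SA[4]=21  'ab'
  #5 SA[5]=7  'abcaddaaaabdbdab'
  #6 SA[6]=16  'abdbdab'
  #7 SA[7]=10  'addaaaabdbdab'
  #8 SA[8]=1  'adddcdabcaddaaaabdbdab'
  #9 SA[9]=22  'b'
  #10 SA[10]=8  'bcaddaaaabdbdab'
  #11 SA[11]=19  'bdab'
  #12 SA[12]=17  'bdbdab'
  #13 SA[13]=9  'caddaaaabdbdab'
  #14 SA[14]=5  'cdabcaddaaaabdbdab'
  #15 SA[15]=12  'daaaabdbdab'
  #16 SA[16]=20  'dab'
  #17 SA[17]=6  'dabcaddaaaabdbdab'
  #18 SA[18]=18  'dbdab'
  #19 SA[19]=4  'dcdabcaddaaaabdbdab'
  #20 SA[20]=11  'ddaaaabdbdab'
  #21 SA[21]=3  'ddcdabcaddaaaabdbdab'
  #22 SA[22]=2  'dddcdabcaddaaaabdbdab'

SA = [13, 14, 15, 0, 21, 7, 16, 10, 1, 22, 8, 19, 17, 9, 5, 12, 20, 6, 18, 4, 11, 3, 2]
i: (SA[i-1],SA[i]) lcp shared
  1: (13,14) 3 'aaa'
  2: (14,15) 2 'aa'
  3: (15,0) 2 'aa'
  4: (0,21) 1 'a'
  5: (21,7) 2 'ab'
  6: (7,16) 2 'ab'
  7: (16,10) 1 'a'
  8: (10,1) 3 'add'
  9: (1,22) 0 ''
  10: (22,8) 1 'b'
  11: (8,19) 1 'b'
  12: (19,17) 2 'bd'
  13: (17,9) 0 ''
  14: (9,5) 1 'c'
  15: (5,12) 0 ''
  16: (12,20) 2 'da'
  17: (20,6) 3 'dab'
  18: (6,18) 1 'd'
  19: (18,4) 1 'd'
  20: (4,11) 1 'd'
  21: (11,3) 2 'dd'
  22: (3,2) 2 'dd'

n(n+1)/2 = 23·24/2 = 276
Σ LCP = 0 + 3 + 2 + 2 + 1 + 2 + 2 + 1 + 3 + 0 + 1 + 1 + 2 + 0 + 1 + 0 + 2 + 3 + 1 + 1 + 1 + 2 + 2 = 33
distinct = 276 − 33 = 243

243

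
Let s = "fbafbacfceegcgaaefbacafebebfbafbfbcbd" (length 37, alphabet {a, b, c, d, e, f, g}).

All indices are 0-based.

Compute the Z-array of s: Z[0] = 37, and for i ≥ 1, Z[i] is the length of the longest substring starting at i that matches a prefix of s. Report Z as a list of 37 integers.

Z[0]=37
i=1: i≥r, start 0; Z[1]=0
i=2: i≥r, start 0; Z[2]=0
i=3: i≥r, start 0; Z[3]=3 scan→box=[3,6)
i=4: min(r-i=2, Z[1]=0)=0; Z[4]=0
i=5: min(r-i=1, Z[2]=0)=0; Z[5]=0
i=6: i≥r, start 0; Z[6]=0
i=7: i≥r, start 0; Z[7]=1 scan→box=[7,8)
i=8: i≥r, start 0; Z[8]=0
i=9: i≥r, start 0; Z[9]=0
i=10: i≥r, start 0; Z[10]=0
i=11: i≥r, start 0; Z[11]=0
i=12: i≥r, start 0; Z[12]=0
i=13: i≥r, start 0; Z[13]=0
i=14: i≥r, start 0; Z[14]=0
i=15: i≥r, start 0; Z[15]=0
i=16: i≥r, start 0; Z[16]=0
i=17: i≥r, start 0; Z[17]=3 scan→box=[17,20)
i=18: min(r-i=2, Z[1]=0)=0; Z[18]=0
i=19: min(r-i=1, Z[2]=0)=0; Z[19]=0
i=20: i≥r, start 0; Z[20]=0
i=21: i≥r, start 0; Z[21]=0
i=22: i≥r, start 0; Z[22]=1 scan→box=[22,23)
i=23: i≥r, start 0; Z[23]=0
i=24: i≥r, start 0; Z[24]=0
i=25: i≥r, start 0; Z[25]=0
i=26: i≥r, start 0; Z[26]=0
i=27: i≥r, start 0; Z[27]=5 scan→box=[27,32)
i=28: min(r-i=4, Z[1]=0)=0; Z[28]=0
i=29: min(r-i=3, Z[2]=0)=0; Z[29]=0
i=30: min(r-i=2, Z[3]=3)=2; Z[30]=2
i=31: min(r-i=1, Z[4]=0)=0; Z[31]=0
i=32: i≥r, start 0; Z[32]=2 scan→box=[32,34)
i=33: min(r-i=1, Z[1]=0)=0; Z[33]=0
i=34: i≥r, start 0; Z[34]=0
i=35: i≥r, start 0; Z[35]=0
i=36: i≥r, start 0; Z[36]=0

[37, 0, 0, 3, 0, 0, 0, 1, 0, 0, 0, 0, 0, 0, 0, 0, 0, 3, 0, 0, 0, 0, 1, 0, 0, 0, 0, 5, 0, 0, 2, 0, 2, 0, 0, 0, 0]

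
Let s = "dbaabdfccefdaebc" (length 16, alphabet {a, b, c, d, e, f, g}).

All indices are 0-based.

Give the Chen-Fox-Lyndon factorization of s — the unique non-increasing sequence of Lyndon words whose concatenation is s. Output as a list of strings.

emit factor 1: 'd' (i=0, period=1)
emit factor 2: 'b' (i=1, period=1)
emit factor 3: 'aabdfccefdaebc' (i=2, period=14)

["d", "b", "aabdfccefdaebc"]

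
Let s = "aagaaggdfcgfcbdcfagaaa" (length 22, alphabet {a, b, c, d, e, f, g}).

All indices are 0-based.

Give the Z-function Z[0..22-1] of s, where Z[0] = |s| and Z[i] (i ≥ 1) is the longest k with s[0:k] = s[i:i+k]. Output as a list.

Z[0]=22
i=1: fresh scan; Z[1]=1 grow→box=[1,2)
i=2: fresh scan; Z[2]=0
i=3: fresh scan; Z[3]=3 grow→box=[3,6)
i=4: min(r-i=2, Z[1]=1)=1; Z[4]=1
i=5: min(r-i=1, Z[2]=0)=0; Z[5]=0
i=6: fresh scan; Z[6]=0
i=7: fresh scan; Z[7]=0
i=8: fresh scan; Z[8]=0
i=9: fresh scan; Z[9]=0
i=10: fresh scan; Z[10]=0
i=11: fresh scan; Z[11]=0
i=12: fresh scan; Z[12]=0
i=13: fresh scan; Z[13]=0
i=14: fresh scan; Z[14]=0
i=15: fresh scan; Z[15]=0
i=16: fresh scan; Z[16]=0
i=17: fresh scan; Z[17]=1 grow→box=[17,18)
i=18: fresh scan; Z[18]=0
i=19: fresh scan; Z[19]=2 grow→box=[19,21)
i=20: min(r-i=1, Z[1]=1)=1; Z[20]=2 grow→box=[20,22)
i=21: min(r-i=1, Z[1]=1)=1; Z[21]=1

[22, 1, 0, 3, 1, 0, 0, 0, 0, 0, 0, 0, 0, 0, 0, 0, 0, 1, 0, 2, 2, 1]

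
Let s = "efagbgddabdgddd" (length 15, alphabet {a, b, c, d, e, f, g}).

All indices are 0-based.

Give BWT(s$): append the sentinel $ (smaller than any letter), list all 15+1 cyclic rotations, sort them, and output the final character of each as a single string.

ddfagdddggb$eabd

rank  rotation          last
    0  $efagbgddabdgddd  d
    1  abdgddd$efagbgdd  d
    2  agbgddabdgddd$ef  f
    3  bdgddd$efagbgdda  a
    4  bgddabdgddd$efag  g
    5  d$efagbgddabdgdd  d
    6  dabdgddd$efagbgd  d
    7  dd$efagbgddabdgd  d
    8  ddabdgddd$efagbg  g
    9  ddd$efagbgddabdg  g
   10  dgddd$efagbgddab  b
   11  efagbgddabdgddd$  $
   12  fagbgddabdgddd$e  e
   13  gbgddabdgddd$efa  a
   14  gddabdgddd$efagb  b
   15  gddd$efagbgddabd  d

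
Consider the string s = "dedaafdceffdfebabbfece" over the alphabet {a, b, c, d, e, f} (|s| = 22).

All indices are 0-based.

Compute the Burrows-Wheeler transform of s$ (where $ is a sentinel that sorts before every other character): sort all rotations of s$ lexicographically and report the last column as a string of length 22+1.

rank  rotation                 last
    0  $dedaafdceffdfebabbfece  e
    1  aafdceffdfebabbfece$ded  d
    2  abbfece$dedaafdceffdfeb  b
    3  afdceffdfebabbfece$deda  a
    4  babbfece$dedaafdceffdfe  e
    5  bbfece$dedaafdceffdfeba  a
    6  bfece$dedaafdceffdfebab  b
    7  ce$dedaafdceffdfebabbfe  e
    8  ceffdfebabbfece$dedaafd  d
    9  daafdceffdfebabbfece$de  e
   10  dceffdfebabbfece$dedaaf  f
   11  dedaafdceffdfebabbfece$  $
   12  dfebabbfece$dedaafdceff  f
   13  e$dedaafdceffdfebabbfec  c
   14  ebabbfece$dedaafdceffdf  f
   15  ece$dedaafdceffdfebabbf  f
   16  edaafdceffdfebabbfece$d  d
   17  effdfebabbfece$dedaafdc  c
   18  fdceffdfebabbfece$dedaa  a
   19  fdfebabbfece$dedaafdcef  f
   20  febabbfece$dedaafdceffd  d
   21  fece$dedaafdceffdfebabb  b
   22  ffdfebabbfece$dedaafdce  e

edbaeabedef$fcffdcafdbe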